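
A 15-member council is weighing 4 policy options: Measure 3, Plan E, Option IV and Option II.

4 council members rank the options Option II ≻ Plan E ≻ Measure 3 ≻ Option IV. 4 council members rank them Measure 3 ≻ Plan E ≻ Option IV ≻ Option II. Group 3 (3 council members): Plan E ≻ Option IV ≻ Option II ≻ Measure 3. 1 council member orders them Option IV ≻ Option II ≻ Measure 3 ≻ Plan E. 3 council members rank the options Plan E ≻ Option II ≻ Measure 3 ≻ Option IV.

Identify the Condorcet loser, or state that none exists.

Head-to-head results (15 council members):
Measure 3 vs Plan E: Plan E, 10–5.
Measure 3 vs Option IV: Measure 3 wins 11–4.
Measure 3 vs Option II: Option II wins 11–4.
Plan E vs Option IV: Plan E, 14–1.
Plan E vs Option II: Plan E wins 10–5.
Option IV–Option II: Option IV 8–7.
Each option has at least one pairwise win (Measure 3 beats Option IV; Plan E beats Measure 3; Option IV beats Option II; Option II beats Measure 3) — no Condorcet loser.

none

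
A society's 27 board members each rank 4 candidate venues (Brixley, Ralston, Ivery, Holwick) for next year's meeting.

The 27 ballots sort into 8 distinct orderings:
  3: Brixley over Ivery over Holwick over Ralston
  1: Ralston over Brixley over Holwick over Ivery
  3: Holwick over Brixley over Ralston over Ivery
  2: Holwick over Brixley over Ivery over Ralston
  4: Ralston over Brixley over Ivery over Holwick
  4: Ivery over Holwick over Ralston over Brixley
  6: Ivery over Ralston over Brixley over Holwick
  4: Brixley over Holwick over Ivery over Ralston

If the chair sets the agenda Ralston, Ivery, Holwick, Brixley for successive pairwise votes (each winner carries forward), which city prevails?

Brixley

Round 1: Ralston vs Ivery — 8–19, Ivery advances.
Round 2: Ivery vs Holwick — 17–10, Ivery advances.
Round 3: Ivery vs Brixley — 10–17, Brixley advances.
The agenda winner is Brixley.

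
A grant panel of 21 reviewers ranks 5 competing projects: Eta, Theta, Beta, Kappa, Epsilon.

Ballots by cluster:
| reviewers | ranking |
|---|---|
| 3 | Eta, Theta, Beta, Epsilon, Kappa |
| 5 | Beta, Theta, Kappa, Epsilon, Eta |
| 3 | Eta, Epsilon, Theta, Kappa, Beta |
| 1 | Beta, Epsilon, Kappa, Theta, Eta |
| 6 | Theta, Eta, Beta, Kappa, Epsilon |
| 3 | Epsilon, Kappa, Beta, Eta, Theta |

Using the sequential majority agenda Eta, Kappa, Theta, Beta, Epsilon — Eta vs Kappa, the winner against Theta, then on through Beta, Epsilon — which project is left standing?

Theta

Round 1: Eta vs Kappa — 12–9, Eta advances.
Round 2: Eta vs Theta — 9–12, Theta advances.
Round 3: Theta vs Beta — 12–9, Theta advances.
Round 4: Theta vs Epsilon — 14–7, Theta advances.
Theta survives the agenda.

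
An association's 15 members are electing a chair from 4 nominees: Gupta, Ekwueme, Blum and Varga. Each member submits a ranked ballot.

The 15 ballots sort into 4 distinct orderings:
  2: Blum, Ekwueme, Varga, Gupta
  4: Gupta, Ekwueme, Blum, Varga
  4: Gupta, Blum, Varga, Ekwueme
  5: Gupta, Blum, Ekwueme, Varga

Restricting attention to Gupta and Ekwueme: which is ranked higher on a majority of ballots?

Gupta

Ballots ranking Gupta above Ekwueme: 4 + 4 + 5 = 13.
Ballots ranking Ekwueme above Gupta: 15 − 13 = 2.
Gupta wins the head-to-head 13–2.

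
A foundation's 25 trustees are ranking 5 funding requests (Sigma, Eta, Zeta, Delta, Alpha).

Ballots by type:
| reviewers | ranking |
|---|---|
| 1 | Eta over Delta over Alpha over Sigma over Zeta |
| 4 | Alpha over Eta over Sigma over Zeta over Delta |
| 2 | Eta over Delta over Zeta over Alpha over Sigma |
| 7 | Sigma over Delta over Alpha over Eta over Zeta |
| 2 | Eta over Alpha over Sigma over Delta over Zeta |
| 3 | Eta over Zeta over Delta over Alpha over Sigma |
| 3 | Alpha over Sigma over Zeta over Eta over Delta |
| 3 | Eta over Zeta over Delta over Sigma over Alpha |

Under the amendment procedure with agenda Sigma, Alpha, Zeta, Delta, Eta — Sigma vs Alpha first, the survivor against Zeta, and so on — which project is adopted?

Eta

Round 1: Sigma vs Alpha — 10–15, Alpha advances.
Round 2: Alpha vs Zeta — 17–8, Alpha advances.
Round 3: Alpha vs Delta — 9–16, Delta advances.
Round 4: Delta vs Eta — 7–18, Eta advances.
The agenda winner is Eta.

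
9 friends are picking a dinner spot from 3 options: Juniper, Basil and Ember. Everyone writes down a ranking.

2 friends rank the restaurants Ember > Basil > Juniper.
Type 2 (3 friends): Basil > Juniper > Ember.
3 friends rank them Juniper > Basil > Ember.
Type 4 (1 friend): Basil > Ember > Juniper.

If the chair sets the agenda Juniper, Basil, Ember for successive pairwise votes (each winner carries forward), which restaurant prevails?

Round 1: Juniper vs Basil — 3–6, Basil advances.
Round 2: Basil vs Ember — 7–2, Basil advances.
Basil survives the agenda.

Basil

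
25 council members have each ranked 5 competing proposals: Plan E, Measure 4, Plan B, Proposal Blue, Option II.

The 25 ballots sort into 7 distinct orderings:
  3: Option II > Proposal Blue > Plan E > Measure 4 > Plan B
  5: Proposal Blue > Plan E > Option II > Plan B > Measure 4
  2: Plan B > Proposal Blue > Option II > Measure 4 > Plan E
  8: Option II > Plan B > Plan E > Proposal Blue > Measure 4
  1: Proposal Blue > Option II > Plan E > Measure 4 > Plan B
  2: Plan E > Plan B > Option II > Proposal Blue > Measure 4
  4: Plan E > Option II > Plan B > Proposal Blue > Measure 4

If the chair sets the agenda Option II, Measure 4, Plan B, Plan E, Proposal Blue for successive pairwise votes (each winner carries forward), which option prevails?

Option II

Round 1: Option II vs Measure 4 — 25–0, Option II advances.
Round 2: Option II vs Plan B — 21–4, Option II advances.
Round 3: Option II vs Plan E — 14–11, Option II advances.
Round 4: Option II vs Proposal Blue — 17–8, Option II advances.
The agenda winner is Option II.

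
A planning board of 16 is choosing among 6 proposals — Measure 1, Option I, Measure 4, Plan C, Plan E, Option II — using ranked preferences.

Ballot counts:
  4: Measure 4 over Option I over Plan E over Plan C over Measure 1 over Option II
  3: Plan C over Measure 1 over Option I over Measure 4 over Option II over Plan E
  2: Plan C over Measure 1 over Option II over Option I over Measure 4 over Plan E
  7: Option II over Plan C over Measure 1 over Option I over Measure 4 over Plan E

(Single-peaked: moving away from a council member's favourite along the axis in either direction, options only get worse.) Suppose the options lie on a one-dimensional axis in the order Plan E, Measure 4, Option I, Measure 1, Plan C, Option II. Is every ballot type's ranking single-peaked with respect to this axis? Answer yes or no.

Axis positions: Plan E=1, Measure 4=2, Option I=3, Measure 1=4, Plan C=5, Option II=6.
Ballot type 1: ranking walks positions 2-3-1-5-4-6; Plan C is ranked above Measure 1 even though Measure 1 lies between Plan C and the peak Measure 4 on the axis — preferences dip and rise again. Not single-peaked.
Ballot type 2 (peak Plan C at position 5): ranking walks positions 5-4-3-2-6-1, expanding outward from the peak — single-peaked.
Ballot type 3 (peak Plan C at position 5): ranking walks positions 5-4-6-3-2-1, expanding outward from the peak — single-peaked.
Ballot type 4 (peak Option II at position 6): ranking walks positions 6-5-4-3-2-1, expanding outward from the peak — single-peaked.
Ballot type 1 violates single-peakedness, so the profile is not single-peaked on this axis.

no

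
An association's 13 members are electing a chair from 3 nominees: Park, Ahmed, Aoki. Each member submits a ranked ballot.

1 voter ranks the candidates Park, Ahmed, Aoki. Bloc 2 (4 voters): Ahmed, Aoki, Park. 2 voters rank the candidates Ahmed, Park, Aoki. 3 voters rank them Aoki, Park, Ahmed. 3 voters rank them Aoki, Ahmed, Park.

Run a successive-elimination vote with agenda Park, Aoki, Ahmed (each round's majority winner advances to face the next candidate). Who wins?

Ahmed

Round 1: Park vs Aoki — 3–10, Aoki advances.
Round 2: Aoki vs Ahmed — 6–7, Ahmed advances.
The agenda winner is Ahmed.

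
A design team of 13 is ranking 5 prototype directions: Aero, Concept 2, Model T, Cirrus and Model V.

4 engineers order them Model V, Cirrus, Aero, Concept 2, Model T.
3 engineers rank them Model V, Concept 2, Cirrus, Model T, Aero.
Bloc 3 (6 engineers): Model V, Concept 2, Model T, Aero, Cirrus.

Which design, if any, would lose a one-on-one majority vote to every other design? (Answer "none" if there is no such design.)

Aero

Pairwise majorities:
Aero vs Concept 2: Aero preferred on 4 ballots; Concept 2 wins 9–4.
Aero vs Model T: Model T, 9–4.
Aero vs Cirrus: Cirrus wins 7–6.
Aero–Model V: Model V 13–0.
Concept 2 vs Model T: 4+3+6 = 13 for Concept 2, 0 for Model T — Concept 2 by 13–0.
Concept 2 vs Cirrus: Concept 2 preferred on 3+6 = 9 ballots; Concept 2 wins 9–4.
Concept 2 vs Model V: Concept 2 is ranked higher on 0 ballots, Model V on 13. Model V wins 13–0.
Model T–Cirrus: Cirrus 7–6.
Model T vs Model V: Model V wins 13–0.
Cirrus vs Model V: 0 to 13, Model V.
Aero is beaten in every head-to-head and is the Condorcet loser.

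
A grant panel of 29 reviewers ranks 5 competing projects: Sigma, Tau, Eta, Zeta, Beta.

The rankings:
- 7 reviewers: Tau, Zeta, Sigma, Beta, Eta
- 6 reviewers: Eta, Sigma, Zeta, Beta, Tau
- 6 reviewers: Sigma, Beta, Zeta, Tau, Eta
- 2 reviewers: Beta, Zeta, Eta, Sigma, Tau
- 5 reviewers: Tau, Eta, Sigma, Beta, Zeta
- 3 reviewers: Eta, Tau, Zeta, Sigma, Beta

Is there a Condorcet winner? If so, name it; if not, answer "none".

Head-to-head results (29 reviewers):
Sigma vs Tau: 6+6+2 = 14 for Sigma, 15 for Tau — Tau by 15–14.
Sigma vs Eta: 13 to 16, Eta.
Sigma vs Zeta: 6+6+5 = 17 for Sigma, 12 for Zeta — Sigma by 17–12.
Sigma vs Beta: Sigma preferred on 7+6+6+5+3 = 27 ballots; Sigma wins 27–2.
Tau vs Eta: 7+6+5 = 18 for Tau, 11 for Eta — Tau by 18–11.
Tau vs Zeta: Tau is ranked higher on 7+5+3 = 15 ballots, Zeta on 14. Tau wins 15–14.
Tau vs Beta: 15 to 14, Tau.
Eta vs Zeta: 6+5+3 = 14 for Eta, 15 for Zeta — Zeta by 15–14.
Eta vs Beta: Eta is ranked higher on 6+5+3 = 14 ballots, Beta on 15. Beta wins 15–14.
Zeta vs Beta: Zeta preferred on 7+6+3 = 16 ballots; Zeta wins 16–13.
Only Tau has no losses; Tau is the Condorcet winner.

Tau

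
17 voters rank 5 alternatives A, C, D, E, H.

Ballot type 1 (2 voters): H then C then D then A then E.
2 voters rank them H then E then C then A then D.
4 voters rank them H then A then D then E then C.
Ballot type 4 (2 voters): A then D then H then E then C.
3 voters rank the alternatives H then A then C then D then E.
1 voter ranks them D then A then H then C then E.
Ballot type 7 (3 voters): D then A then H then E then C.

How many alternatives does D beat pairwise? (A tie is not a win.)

D against each rival (17 voters):
D–A: A 11–6.
D vs C: 10 to 7, D.
D vs E: 2+4+2+3+1+3 = 15 for D, 2 for E — D by 15–2.
D–H: H 11–6.
D beats C, E; loses to A, H — 2 pairwise wins.

2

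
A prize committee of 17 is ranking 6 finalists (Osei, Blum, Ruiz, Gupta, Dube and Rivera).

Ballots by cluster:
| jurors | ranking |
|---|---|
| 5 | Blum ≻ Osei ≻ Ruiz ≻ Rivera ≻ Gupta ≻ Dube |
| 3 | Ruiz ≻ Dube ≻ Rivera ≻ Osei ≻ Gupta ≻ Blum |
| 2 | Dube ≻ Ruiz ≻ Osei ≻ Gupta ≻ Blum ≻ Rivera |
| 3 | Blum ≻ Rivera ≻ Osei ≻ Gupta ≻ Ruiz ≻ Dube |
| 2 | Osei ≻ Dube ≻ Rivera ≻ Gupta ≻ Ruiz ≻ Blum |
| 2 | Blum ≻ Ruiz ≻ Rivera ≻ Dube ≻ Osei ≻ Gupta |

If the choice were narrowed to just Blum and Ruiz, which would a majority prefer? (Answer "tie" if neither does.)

Ballots ranking Blum above Ruiz: 5 + 3 + 2 = 10.
Ballots ranking Ruiz above Blum: 17 − 10 = 7.
Blum wins the head-to-head 10–7.

Blum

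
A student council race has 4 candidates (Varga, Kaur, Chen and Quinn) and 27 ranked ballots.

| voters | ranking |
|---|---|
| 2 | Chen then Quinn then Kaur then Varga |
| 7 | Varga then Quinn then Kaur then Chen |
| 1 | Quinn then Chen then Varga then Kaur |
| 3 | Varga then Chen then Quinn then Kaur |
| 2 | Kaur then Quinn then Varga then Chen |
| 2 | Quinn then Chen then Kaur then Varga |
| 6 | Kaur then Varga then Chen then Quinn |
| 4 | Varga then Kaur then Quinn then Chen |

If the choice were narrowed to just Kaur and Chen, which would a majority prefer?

Ballots ranking Kaur above Chen: 7 + 2 + 6 + 4 = 19.
Ballots ranking Chen above Kaur: 27 − 19 = 8.
Kaur wins the head-to-head 19–8.

Kaur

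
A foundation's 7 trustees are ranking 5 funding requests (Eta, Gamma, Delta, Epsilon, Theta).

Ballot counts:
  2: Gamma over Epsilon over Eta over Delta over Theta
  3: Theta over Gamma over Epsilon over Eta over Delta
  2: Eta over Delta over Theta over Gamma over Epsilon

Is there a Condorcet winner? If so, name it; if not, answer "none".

Pairwise majorities:
Eta vs Gamma: Eta preferred on 2 ballots; Gamma wins 5–2.
Eta vs Delta: 2+3+2 = 7 for Eta, 0 for Delta — Eta by 7–0.
Eta vs Epsilon: 2 to 5, Epsilon.
Eta vs Theta: 2+2 = 4 for Eta, 3 for Theta — Eta by 4–3.
Gamma vs Delta: 5 to 2, Gamma.
Gamma vs Epsilon: 2+3+2 = 7 for Gamma, 0 for Epsilon — Gamma by 7–0.
Gamma vs Theta: Gamma is ranked higher on 2 ballots, Theta on 5. Theta wins 5–2.
Delta vs Epsilon: Delta preferred on 2 ballots; Epsilon wins 5–2.
Delta vs Theta: Delta preferred on 2+2 = 4 ballots; Delta wins 4–3.
Epsilon vs Theta: 2 for Epsilon, 5 for Theta — Theta by 5–2.
No project is unbeaten: Eta loses to Gamma; Gamma loses to Theta; Delta loses to Eta; Epsilon loses to Gamma; Theta loses to Eta. In particular Eta → Theta → Gamma → Eta is a majority cycle — no Condorcet winner exists.

none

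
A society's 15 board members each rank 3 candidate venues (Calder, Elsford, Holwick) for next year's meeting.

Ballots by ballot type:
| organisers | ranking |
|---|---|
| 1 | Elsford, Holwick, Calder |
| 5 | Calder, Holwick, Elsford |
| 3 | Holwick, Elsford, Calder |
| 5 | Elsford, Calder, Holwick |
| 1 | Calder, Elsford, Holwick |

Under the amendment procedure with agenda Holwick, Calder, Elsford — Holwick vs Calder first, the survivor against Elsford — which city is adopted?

Elsford

Round 1: Holwick vs Calder — 4–11, Calder advances.
Round 2: Calder vs Elsford — 6–9, Elsford advances.
The agenda winner is Elsford.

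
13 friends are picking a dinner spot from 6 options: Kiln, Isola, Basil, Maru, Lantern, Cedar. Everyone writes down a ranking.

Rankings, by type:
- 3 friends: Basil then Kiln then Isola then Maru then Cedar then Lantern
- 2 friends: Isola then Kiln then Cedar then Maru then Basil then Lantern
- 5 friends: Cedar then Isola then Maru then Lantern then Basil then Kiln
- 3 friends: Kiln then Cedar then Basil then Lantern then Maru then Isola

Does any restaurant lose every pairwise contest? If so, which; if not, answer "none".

Lantern

Head-to-head results (13 friends):
Kiln vs Isola: 6 to 7, Isola.
Kiln vs Basil: Kiln is ranked higher on 2+3 = 5 ballots, Basil on 8. Basil wins 8–5.
Kiln–Maru: Kiln 8–5.
Kiln vs Lantern: Kiln wins 8–5.
Kiln vs Cedar: Kiln wins 8–5.
Isola vs Basil: Isola, 7–6.
Isola–Maru: Isola 10–3.
Isola vs Lantern: 10 to 3, Isola.
Isola vs Cedar: Cedar wins 8–5.
Basil vs Maru: 3+3 = 6 for Basil, 7 for Maru — Maru by 7–6.
Basil vs Lantern: 3+2+3 = 8 for Basil, 5 for Lantern — Basil by 8–5.
Basil–Cedar: Cedar 10–3.
Maru vs Lantern: Maru, 10–3.
Maru vs Cedar: 3 for Maru, 10 for Cedar — Cedar by 10–3.
Lantern vs Cedar: Cedar, 13–0.
Lantern loses to every other restaurant — it is the Condorcet loser.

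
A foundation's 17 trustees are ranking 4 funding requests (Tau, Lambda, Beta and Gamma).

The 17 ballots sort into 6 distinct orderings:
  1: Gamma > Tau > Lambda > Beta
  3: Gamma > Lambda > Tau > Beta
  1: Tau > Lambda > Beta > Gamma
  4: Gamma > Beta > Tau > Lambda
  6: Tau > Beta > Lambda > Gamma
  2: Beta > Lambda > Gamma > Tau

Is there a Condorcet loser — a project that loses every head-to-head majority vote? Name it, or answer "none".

Pairwise majorities:
Tau vs Lambda: Tau is ranked higher on 1+1+4+6 = 12 ballots, Lambda on 5. Tau wins 12–5.
Tau vs Beta: Tau is ranked higher on 1+3+1+6 = 11 ballots, Beta on 6. Tau wins 11–6.
Tau vs Gamma: Tau is ranked higher on 1+6 = 7 ballots, Gamma on 10. Gamma wins 10–7.
Lambda–Beta: Beta 12–5.
Lambda vs Gamma: Lambda, 9–8.
Beta vs Gamma: Beta is ranked higher on 1+6+2 = 9 ballots, Gamma on 8. Beta wins 9–8.
Every project wins at least one matchup (Tau beats Lambda; Lambda beats Gamma; Beta beats Lambda; Gamma beats Tau), so there is no Condorcet loser.

none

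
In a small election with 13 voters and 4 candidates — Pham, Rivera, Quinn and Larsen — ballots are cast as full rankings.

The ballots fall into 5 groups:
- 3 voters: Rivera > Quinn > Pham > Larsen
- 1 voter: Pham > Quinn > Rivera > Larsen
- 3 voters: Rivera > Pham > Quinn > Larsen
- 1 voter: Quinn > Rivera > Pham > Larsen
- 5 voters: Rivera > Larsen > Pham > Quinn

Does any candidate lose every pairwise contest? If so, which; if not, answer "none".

Pairwise majorities:
Pham vs Rivera: Pham is ranked higher on 1 ballot, Rivera on 12. Rivera wins 12–1.
Pham vs Quinn: 1+3+5 = 9 for Pham, 4 for Quinn — Pham by 9–4.
Pham vs Larsen: Pham wins 8–5.
Rivera vs Quinn: Rivera wins 11–2.
Rivera vs Larsen: 3+1+3+1+5 = 13 for Rivera, 0 for Larsen — Rivera by 13–0.
Quinn vs Larsen: 8 to 5, Quinn.
Larsen is beaten in every head-to-head and is the Condorcet loser.

Larsen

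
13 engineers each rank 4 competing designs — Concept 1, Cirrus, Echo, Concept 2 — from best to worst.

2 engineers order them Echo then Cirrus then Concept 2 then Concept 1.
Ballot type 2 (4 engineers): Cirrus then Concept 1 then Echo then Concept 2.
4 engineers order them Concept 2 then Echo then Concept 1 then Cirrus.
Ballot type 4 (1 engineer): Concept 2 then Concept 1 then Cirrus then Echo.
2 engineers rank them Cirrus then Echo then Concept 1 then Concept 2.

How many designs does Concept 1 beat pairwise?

0

Concept 1 against each rival (13 engineers):
Concept 1–Cirrus: Cirrus 8–5.
Concept 1 vs Echo: Concept 1 is ranked higher on 4+1 = 5 ballots, Echo on 8. Echo wins 8–5.
Concept 1–Concept 2: Concept 2 7–6.
Concept 1 beats no one; loses to Cirrus, Echo, Concept 2 — 0 pairwise wins.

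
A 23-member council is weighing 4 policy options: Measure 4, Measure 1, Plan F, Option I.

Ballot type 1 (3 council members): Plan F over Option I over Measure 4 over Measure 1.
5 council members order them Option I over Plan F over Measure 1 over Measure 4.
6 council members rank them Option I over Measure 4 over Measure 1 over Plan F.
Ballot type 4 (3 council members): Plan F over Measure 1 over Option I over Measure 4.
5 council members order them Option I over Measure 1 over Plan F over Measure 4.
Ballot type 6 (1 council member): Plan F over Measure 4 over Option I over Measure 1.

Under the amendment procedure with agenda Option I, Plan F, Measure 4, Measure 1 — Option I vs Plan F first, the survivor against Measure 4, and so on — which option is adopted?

Round 1: Option I vs Plan F — 16–7, Option I advances.
Round 2: Option I vs Measure 4 — 22–1, Option I advances.
Round 3: Option I vs Measure 1 — 20–3, Option I advances.
The agenda winner is Option I.

Option I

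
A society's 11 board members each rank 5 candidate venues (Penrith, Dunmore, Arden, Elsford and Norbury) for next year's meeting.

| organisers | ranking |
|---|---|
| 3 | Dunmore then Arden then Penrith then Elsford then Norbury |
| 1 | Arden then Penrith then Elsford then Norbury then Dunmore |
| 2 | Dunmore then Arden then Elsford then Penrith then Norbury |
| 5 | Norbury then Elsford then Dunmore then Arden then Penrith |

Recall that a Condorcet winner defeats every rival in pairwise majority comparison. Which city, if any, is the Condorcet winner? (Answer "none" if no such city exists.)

none

Head-to-head results (11 organisers):
Penrith vs Dunmore: Penrith is ranked higher on 1 ballot, Dunmore on 10. Dunmore wins 10–1.
Penrith vs Arden: Penrith preferred on 0 ballots; Arden wins 11–0.
Penrith vs Elsford: Penrith is ranked higher on 3+1 = 4 ballots, Elsford on 7. Elsford wins 7–4.
Penrith vs Norbury: Penrith preferred on 3+1+2 = 6 ballots; Penrith wins 6–5.
Dunmore vs Arden: Dunmore preferred on 3+2+5 = 10 ballots; Dunmore wins 10–1.
Dunmore vs Elsford: 5 to 6, Elsford.
Dunmore vs Norbury: Dunmore is ranked higher on 3+2 = 5 ballots, Norbury on 6. Norbury wins 6–5.
Arden vs Elsford: Arden is ranked higher on 3+1+2 = 6 ballots, Elsford on 5. Arden wins 6–5.
Arden vs Norbury: 3+1+2 = 6 for Arden, 5 for Norbury — Arden by 6–5.
Elsford vs Norbury: Elsford is ranked higher on 3+1+2 = 6 ballots, Norbury on 5. Elsford wins 6–5.
No city is unbeaten: Penrith loses to Dunmore; Dunmore loses to Elsford; Arden loses to Dunmore; Elsford loses to Arden; Norbury loses to Penrith. In particular Penrith beats Norbury beats Dunmore beats Penrith is a majority cycle — no Condorcet winner exists.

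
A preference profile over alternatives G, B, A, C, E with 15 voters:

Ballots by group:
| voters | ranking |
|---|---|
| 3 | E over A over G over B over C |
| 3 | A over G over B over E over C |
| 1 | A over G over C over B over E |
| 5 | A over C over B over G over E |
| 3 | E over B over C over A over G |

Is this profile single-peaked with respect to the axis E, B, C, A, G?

no

Axis positions: E=1, B=2, C=3, A=4, G=5.
Group 1: ranking walks positions 1-4-5-2-3; A is ranked above B even though B lies between A and the peak E on the axis — preferences dip and rise again. Not single-peaked.
Group 2: ranking walks positions 4-5-2-1-3; B is ranked above C even though C lies between B and the peak A on the axis — preferences dip and rise again. Not single-peaked.
Group 3 (peak A at position 4): ranking walks positions 4-5-3-2-1, expanding outward from the peak — single-peaked.
Group 4 (peak A at position 4): ranking walks positions 4-3-2-5-1, expanding outward from the peak — single-peaked.
Group 5 (peak E at position 1): ranking walks positions 1-2-3-4-5, expanding outward from the peak — single-peaked.
Group 1 violates single-peakedness, so the profile is not single-peaked on this axis.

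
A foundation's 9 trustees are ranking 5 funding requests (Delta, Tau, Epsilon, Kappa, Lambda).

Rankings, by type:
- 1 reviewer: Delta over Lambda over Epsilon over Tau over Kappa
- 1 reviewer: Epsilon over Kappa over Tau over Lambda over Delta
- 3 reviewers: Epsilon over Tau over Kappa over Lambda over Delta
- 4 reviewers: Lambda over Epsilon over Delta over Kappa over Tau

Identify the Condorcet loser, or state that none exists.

Tau

Pairwise majorities:
Delta vs Tau: Delta preferred on 1+4 = 5 ballots; Delta wins 5–4.
Delta–Epsilon: Epsilon 8–1.
Delta vs Kappa: Delta is ranked higher on 1+4 = 5 ballots, Kappa on 4. Delta wins 5–4.
Delta vs Lambda: Lambda wins 8–1.
Tau–Epsilon: Epsilon 9–0.
Tau vs Kappa: Tau preferred on 1+3 = 4 ballots; Kappa wins 5–4.
Tau vs Lambda: Tau is ranked higher on 1+3 = 4 ballots, Lambda on 5. Lambda wins 5–4.
Epsilon–Kappa: Epsilon 9–0.
Epsilon vs Lambda: 4 to 5, Lambda.
Kappa vs Lambda: 1+3 = 4 for Kappa, 5 for Lambda — Lambda by 5–4.
Tau is beaten in every head-to-head and is the Condorcet loser.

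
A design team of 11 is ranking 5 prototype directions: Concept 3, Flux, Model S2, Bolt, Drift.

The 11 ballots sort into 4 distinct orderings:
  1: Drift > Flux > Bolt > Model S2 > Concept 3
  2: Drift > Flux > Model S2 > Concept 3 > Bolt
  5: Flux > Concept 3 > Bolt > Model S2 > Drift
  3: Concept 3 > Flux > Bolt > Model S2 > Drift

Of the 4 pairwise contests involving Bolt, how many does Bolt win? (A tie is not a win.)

2

Bolt against each rival (11 engineers):
Bolt vs Concept 3: Bolt is ranked higher on 1 ballot, Concept 3 on 10. Concept 3 wins 10–1.
Bolt vs Flux: Flux, 11–0.
Bolt vs Model S2: Bolt, 9–2.
Bolt vs Drift: Bolt wins 8–3.
Bolt beats Model S2, Drift; loses to Concept 3, Flux — 2 pairwise wins.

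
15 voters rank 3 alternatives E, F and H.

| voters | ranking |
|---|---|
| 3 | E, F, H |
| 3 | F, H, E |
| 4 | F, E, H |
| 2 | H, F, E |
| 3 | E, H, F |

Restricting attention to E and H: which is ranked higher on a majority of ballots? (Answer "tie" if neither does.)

Ballots ranking E above H: 3 + 4 + 3 = 10.
Ballots ranking H above E: 15 − 10 = 5.
E wins the head-to-head 10–5.

E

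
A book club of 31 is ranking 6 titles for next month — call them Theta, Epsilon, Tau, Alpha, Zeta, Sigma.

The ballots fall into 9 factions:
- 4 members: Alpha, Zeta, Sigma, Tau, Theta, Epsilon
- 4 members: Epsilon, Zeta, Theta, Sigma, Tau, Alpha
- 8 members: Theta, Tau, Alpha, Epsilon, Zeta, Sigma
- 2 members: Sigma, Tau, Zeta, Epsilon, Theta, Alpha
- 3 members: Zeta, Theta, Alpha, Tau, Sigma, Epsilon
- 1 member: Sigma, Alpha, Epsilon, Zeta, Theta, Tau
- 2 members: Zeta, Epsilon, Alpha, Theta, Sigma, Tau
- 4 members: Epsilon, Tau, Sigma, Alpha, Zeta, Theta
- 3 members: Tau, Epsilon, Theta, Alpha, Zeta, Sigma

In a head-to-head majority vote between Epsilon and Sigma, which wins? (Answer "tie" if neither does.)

Ballots ranking Epsilon above Sigma: 4 + 8 + 2 + 4 + 3 = 21.
Ballots ranking Sigma above Epsilon: 31 − 21 = 10.
Epsilon wins the head-to-head 21–10.

Epsilon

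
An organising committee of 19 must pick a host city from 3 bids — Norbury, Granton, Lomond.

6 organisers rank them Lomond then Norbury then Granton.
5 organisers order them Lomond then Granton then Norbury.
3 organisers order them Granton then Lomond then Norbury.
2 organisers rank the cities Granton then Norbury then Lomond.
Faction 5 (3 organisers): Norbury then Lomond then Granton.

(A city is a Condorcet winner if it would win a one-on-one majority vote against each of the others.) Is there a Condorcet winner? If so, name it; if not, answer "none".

Head-to-head results (19 organisers):
Norbury–Granton: Granton 10–9.
Norbury vs Lomond: Lomond, 14–5.
Granton vs Lomond: Lomond, 14–5.
Lomond wins every pairwise contest, so Lomond is the Condorcet winner.

Lomond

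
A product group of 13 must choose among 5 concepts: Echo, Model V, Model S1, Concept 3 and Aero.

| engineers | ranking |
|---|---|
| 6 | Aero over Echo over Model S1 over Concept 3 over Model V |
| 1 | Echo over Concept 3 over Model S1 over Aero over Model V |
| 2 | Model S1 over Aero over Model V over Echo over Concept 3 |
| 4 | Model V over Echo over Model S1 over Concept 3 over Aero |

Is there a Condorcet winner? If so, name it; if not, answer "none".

Check each pair by majority over 13 ballots:
Echo–Model V: Echo 7–6.
Echo–Model S1: Echo 11–2.
Echo vs Concept 3: Echo wins 13–0.
Echo vs Aero: Aero, 8–5.
Model V vs Model S1: Model S1 wins 9–4.
Model V–Concept 3: Concept 3 7–6.
Model V vs Aero: Aero wins 9–4.
Model S1 vs Concept 3: Model S1, 12–1.
Model S1 vs Aero: Model S1 wins 7–6.
Concept 3 vs Aero: Aero, 8–5.
Every design loses at least once (Echo loses to Aero; Model V loses to Echo; Model S1 loses to Echo; Concept 3 loses to Echo; Aero loses to Model S1). The majority relation contains the cycle Echo → Model S1 → Aero → Echo, so there is no Condorcet winner.

none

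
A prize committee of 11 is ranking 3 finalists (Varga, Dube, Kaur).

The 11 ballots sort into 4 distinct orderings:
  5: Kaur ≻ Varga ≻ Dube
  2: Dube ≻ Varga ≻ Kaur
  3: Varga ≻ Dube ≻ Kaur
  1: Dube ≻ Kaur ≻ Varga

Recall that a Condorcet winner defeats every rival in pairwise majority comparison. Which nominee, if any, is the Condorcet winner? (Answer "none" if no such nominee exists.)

none

Pairwise majorities:
Varga vs Dube: 8 to 3, Varga.
Varga vs Kaur: Varga is ranked higher on 2+3 = 5 ballots, Kaur on 6. Kaur wins 6–5.
Dube vs Kaur: Dube preferred on 2+3+1 = 6 ballots; Dube wins 6–5.
Every nominee loses at least once (Varga loses to Kaur; Dube loses to Varga; Kaur loses to Dube). The majority relation contains the cycle Varga > Dube > Kaur > Varga, so there is no Condorcet winner.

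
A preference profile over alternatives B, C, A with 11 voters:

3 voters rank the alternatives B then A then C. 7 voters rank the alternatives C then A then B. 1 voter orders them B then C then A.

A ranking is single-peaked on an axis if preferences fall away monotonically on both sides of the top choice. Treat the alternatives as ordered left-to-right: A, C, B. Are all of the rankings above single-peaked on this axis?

no

Axis positions: A=1, C=2, B=3.
Type 1: ranking walks positions 3-1-2; A is ranked above C even though C lies between A and the peak B on the axis — preferences dip and rise again. Not single-peaked.
Type 2 (peak C at position 2): ranking walks positions 2-1-3, expanding outward from the peak — single-peaked.
Type 3 (peak B at position 3): ranking walks positions 3-2-1, expanding outward from the peak — single-peaked.
Type 1 violates single-peakedness, so the profile is not single-peaked on this axis.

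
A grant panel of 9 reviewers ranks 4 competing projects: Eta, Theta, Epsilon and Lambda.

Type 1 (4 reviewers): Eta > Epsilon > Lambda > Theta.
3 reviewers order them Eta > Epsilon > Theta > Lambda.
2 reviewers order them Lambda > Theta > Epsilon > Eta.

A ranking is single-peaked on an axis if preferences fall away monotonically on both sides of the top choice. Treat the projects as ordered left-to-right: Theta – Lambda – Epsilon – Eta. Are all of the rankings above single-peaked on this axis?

no

Axis positions: Theta=1, Lambda=2, Epsilon=3, Eta=4.
Type 1 (peak Eta at position 4): ranking walks positions 4-3-2-1, expanding outward from the peak — single-peaked.
Type 2: ranking walks positions 4-3-1-2; Theta is ranked above Lambda even though Lambda lies between Theta and the peak Eta on the axis — preferences dip and rise again. Not single-peaked.
Type 3 (peak Lambda at position 2): ranking walks positions 2-1-3-4, expanding outward from the peak — single-peaked.
Type 2 violates single-peakedness, so the profile is not single-peaked on this axis.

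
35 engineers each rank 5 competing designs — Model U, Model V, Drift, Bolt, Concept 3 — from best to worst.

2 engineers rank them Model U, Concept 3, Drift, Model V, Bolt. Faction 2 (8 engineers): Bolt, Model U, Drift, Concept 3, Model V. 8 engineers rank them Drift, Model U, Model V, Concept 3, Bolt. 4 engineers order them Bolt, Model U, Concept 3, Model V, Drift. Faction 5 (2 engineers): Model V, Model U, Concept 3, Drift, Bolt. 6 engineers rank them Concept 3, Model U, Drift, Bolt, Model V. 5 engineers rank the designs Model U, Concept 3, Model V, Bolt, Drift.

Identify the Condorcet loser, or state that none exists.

Head-to-head results (35 engineers):
Model U vs Model V: Model U preferred on 2+8+8+4+6+5 = 33 ballots; Model U wins 33–2.
Model U–Drift: Model U 27–8.
Model U vs Bolt: Model U, 23–12.
Model U–Concept 3: Model U 29–6.
Model V vs Drift: Drift, 24–11.
Model V vs Bolt: Bolt, 18–17.
Model V vs Concept 3: 10 to 25, Concept 3.
Drift vs Bolt: Drift wins 18–17.
Drift vs Concept 3: Concept 3 wins 19–16.
Bolt vs Concept 3: 12 to 23, Concept 3.
Model V loses to every other design — it is the Condorcet loser.

Model V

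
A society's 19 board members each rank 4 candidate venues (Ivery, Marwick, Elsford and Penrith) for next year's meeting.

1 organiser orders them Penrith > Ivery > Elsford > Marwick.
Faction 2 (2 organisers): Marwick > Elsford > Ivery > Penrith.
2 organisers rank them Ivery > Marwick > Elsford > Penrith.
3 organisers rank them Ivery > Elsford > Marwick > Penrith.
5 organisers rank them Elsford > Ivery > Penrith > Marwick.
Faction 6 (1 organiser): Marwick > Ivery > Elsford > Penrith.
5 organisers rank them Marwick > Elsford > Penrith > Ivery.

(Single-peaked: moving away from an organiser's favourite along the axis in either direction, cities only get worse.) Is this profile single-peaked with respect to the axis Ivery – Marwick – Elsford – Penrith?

no

Axis positions: Ivery=1, Marwick=2, Elsford=3, Penrith=4.
Faction 1: ranking walks positions 4-1-3-2; Ivery is ranked above Elsford even though Elsford lies between Ivery and the peak Penrith on the axis — preferences dip and rise again. Not single-peaked.
Faction 2 (peak Marwick at position 2): ranking walks positions 2-3-1-4, expanding outward from the peak — single-peaked.
Faction 3 (peak Ivery at position 1): ranking walks positions 1-2-3-4, expanding outward from the peak — single-peaked.
Faction 4: ranking walks positions 1-3-2-4; Elsford is ranked above Marwick even though Marwick lies between Elsford and the peak Ivery on the axis — preferences dip and rise again. Not single-peaked.
Faction 5: ranking walks positions 3-1-4-2; Ivery is ranked above Marwick even though Marwick lies between Ivery and the peak Elsford on the axis — preferences dip and rise again. Not single-peaked.
Faction 6 (peak Marwick at position 2): ranking walks positions 2-1-3-4, expanding outward from the peak — single-peaked.
Faction 7 (peak Marwick at position 2): ranking walks positions 2-3-4-1, expanding outward from the peak — single-peaked.
Faction 1 violates single-peakedness, so the profile is not single-peaked on this axis.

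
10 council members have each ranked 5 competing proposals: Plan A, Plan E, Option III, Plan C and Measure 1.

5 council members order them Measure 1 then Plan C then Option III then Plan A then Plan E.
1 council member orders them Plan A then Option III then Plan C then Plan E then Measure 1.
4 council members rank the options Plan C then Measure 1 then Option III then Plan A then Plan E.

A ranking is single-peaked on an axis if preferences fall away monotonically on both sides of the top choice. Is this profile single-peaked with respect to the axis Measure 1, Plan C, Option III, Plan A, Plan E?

yes

Axis positions: Measure 1=1, Plan C=2, Option III=3, Plan A=4, Plan E=5.
Group 1 (peak Measure 1 at position 1): ranking walks positions 1-2-3-4-5, expanding outward from the peak — single-peaked.
Group 2 (peak Plan A at position 4): ranking walks positions 4-3-2-5-1, expanding outward from the peak — single-peaked.
Group 3 (peak Plan C at position 2): ranking walks positions 2-1-3-4-5, expanding outward from the peak — single-peaked.
Every ranking is single-peaked on this axis.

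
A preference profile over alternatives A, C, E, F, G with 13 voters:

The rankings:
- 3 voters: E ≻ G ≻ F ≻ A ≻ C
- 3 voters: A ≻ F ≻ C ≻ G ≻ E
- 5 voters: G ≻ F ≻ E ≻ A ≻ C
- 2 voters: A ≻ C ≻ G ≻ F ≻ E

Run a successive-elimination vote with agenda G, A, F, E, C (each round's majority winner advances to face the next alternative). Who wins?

Round 1: G vs A — 8–5, G advances.
Round 2: G vs F — 10–3, G advances.
Round 3: G vs E — 10–3, G advances.
Round 4: G vs C — 8–5, G advances.
The agenda winner is G.

G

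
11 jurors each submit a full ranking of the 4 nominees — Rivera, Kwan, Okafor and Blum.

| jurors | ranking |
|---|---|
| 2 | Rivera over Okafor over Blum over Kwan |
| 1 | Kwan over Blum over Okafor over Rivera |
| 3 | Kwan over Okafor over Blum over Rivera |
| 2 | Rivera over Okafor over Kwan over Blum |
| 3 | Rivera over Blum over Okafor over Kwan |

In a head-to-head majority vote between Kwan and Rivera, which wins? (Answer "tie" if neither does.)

Rivera

Ballots ranking Kwan above Rivera: 1 + 3 = 4.
Ballots ranking Rivera above Kwan: 11 − 4 = 7.
Rivera wins the head-to-head 7–4.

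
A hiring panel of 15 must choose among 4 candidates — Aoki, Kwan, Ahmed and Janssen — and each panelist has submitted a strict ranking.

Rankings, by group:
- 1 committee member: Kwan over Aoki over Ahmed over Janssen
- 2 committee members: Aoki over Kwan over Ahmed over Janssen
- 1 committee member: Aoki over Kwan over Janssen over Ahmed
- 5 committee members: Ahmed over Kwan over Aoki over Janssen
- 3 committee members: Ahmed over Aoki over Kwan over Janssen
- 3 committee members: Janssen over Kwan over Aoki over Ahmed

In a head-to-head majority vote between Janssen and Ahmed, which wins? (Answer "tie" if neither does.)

Ahmed

Ballots ranking Janssen above Ahmed: 1 + 3 = 4.
Ballots ranking Ahmed above Janssen: 15 − 4 = 11.
Ahmed wins the head-to-head 11–4.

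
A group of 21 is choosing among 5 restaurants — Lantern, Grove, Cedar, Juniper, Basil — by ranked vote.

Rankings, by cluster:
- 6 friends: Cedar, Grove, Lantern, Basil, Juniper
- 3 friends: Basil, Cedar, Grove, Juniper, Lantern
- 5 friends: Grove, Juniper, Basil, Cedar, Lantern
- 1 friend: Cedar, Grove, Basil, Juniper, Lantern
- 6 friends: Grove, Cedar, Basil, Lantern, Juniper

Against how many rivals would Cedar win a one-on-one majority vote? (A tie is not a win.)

3

Cedar against each rival (21 friends):
Cedar vs Lantern: Cedar, 21–0.
Cedar vs Grove: Grove, 11–10.
Cedar vs Juniper: 6+3+1+6 = 16 for Cedar, 5 for Juniper — Cedar by 16–5.
Cedar–Basil: Cedar 13–8.
Cedar beats Lantern, Juniper, Basil; loses to Grove — 3 pairwise wins.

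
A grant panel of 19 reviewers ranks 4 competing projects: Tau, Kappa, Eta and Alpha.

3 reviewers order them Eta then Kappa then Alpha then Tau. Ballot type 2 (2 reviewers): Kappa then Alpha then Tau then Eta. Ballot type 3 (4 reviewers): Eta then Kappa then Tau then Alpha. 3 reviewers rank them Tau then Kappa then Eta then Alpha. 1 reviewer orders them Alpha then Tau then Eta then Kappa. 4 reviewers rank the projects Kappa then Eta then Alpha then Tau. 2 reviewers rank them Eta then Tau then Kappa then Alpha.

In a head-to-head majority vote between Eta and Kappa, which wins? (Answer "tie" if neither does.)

Ballots ranking Eta above Kappa: 3 + 4 + 1 + 2 = 10.
Ballots ranking Kappa above Eta: 19 − 10 = 9.
Eta wins the head-to-head 10–9.

Eta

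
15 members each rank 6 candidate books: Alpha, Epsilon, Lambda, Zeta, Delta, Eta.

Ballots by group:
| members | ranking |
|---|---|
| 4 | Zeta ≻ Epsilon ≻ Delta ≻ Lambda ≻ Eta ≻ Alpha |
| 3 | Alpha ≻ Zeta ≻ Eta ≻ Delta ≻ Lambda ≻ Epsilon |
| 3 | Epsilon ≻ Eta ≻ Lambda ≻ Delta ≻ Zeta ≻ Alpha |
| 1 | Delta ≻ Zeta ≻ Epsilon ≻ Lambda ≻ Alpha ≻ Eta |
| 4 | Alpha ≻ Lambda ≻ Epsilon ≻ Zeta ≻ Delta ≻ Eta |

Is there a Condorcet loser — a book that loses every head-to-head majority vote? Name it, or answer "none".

Head-to-head results (15 members):
Alpha vs Epsilon: 7 to 8, Epsilon.
Alpha vs Lambda: Alpha is ranked higher on 3+4 = 7 ballots, Lambda on 8. Lambda wins 8–7.
Alpha vs Zeta: Alpha is ranked higher on 3+4 = 7 ballots, Zeta on 8. Zeta wins 8–7.
Alpha vs Delta: Alpha preferred on 3+4 = 7 ballots; Delta wins 8–7.
Alpha vs Eta: 8 to 7, Alpha.
Epsilon vs Lambda: Epsilon is ranked higher on 4+3+1 = 8 ballots, Lambda on 7. Epsilon wins 8–7.
Epsilon vs Zeta: Epsilon is ranked higher on 3+4 = 7 ballots, Zeta on 8. Zeta wins 8–7.
Epsilon vs Delta: Epsilon, 11–4.
Epsilon vs Eta: 12 to 3, Epsilon.
Lambda vs Zeta: Zeta wins 8–7.
Lambda vs Delta: Delta, 8–7.
Lambda vs Eta: Lambda, 9–6.
Zeta vs Delta: Zeta wins 11–4.
Zeta vs Eta: Zeta, 12–3.
Delta vs Eta: Delta, 9–6.
Eta loses to every other book — it is the Condorcet loser.

Eta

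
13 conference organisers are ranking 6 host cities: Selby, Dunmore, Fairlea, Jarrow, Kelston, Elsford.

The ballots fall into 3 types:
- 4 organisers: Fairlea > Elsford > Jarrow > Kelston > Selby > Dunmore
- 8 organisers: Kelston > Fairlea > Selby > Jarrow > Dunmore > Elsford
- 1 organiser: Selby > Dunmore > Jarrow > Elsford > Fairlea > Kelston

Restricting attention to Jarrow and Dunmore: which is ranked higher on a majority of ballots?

Jarrow

Ballots ranking Jarrow above Dunmore: 4 + 8 = 12.
Ballots ranking Dunmore above Jarrow: 13 − 12 = 1.
Jarrow wins the head-to-head 12–1.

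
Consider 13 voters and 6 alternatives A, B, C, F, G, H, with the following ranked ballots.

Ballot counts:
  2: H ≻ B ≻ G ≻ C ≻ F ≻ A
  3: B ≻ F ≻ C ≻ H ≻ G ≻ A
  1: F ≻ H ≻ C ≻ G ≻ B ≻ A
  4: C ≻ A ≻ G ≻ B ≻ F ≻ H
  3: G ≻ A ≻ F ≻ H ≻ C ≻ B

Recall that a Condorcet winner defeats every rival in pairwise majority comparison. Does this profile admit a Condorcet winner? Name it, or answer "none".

Check each pair by majority over 13 ballots:
A vs B: 4+3 = 7 for A, 6 for B — A by 7–6.
A vs C: A is ranked higher on 3 ballots, C on 10. C wins 10–3.
A vs F: 4+3 = 7 for A, 6 for F — A by 7–6.
A vs G: 4 for A, 9 for G — G by 9–4.
A vs H: 7 to 6, A.
B vs C: B preferred on 2+3 = 5 ballots; C wins 8–5.
B vs F: B preferred on 2+3+4 = 9 ballots; B wins 9–4.
B vs G: B preferred on 2+3 = 5 ballots; G wins 8–5.
B vs H: B preferred on 3+4 = 7 ballots; B wins 7–6.
C vs F: C preferred on 2+4 = 6 ballots; F wins 7–6.
C vs G: C preferred on 3+1+4 = 8 ballots; C wins 8–5.
C vs H: 3+4 = 7 for C, 6 for H — C by 7–6.
F vs G: 4 to 9, G.
F vs H: F preferred on 3+1+4+3 = 11 ballots; F wins 11–2.
G vs H: 4+3 = 7 for G, 6 for H — G by 7–6.
No alternative is unbeaten: A loses to C; B loses to A; C loses to F; F loses to A; G loses to C; H loses to A. In particular A beats F beats C beats A is a majority cycle — no Condorcet winner exists.

none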